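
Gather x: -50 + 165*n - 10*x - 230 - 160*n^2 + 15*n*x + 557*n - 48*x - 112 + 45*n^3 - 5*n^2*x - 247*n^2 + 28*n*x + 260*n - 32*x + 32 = 45*n^3 - 407*n^2 + 982*n + x*(-5*n^2 + 43*n - 90) - 360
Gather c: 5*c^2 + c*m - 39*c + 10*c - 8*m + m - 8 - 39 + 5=5*c^2 + c*(m - 29) - 7*m - 42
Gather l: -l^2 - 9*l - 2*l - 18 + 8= -l^2 - 11*l - 10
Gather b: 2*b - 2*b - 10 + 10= 0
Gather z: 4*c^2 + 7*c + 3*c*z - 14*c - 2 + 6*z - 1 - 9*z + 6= 4*c^2 - 7*c + z*(3*c - 3) + 3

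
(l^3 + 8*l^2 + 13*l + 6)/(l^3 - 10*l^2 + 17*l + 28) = (l^2 + 7*l + 6)/(l^2 - 11*l + 28)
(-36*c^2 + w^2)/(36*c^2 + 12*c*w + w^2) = (-6*c + w)/(6*c + w)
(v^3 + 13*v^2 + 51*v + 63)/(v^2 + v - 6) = (v^2 + 10*v + 21)/(v - 2)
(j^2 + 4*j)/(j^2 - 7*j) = (j + 4)/(j - 7)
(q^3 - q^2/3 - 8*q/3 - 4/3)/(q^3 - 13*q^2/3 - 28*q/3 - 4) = (q - 2)/(q - 6)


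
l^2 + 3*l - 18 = (l - 3)*(l + 6)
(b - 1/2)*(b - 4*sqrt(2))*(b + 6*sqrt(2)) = b^3 - b^2/2 + 2*sqrt(2)*b^2 - 48*b - sqrt(2)*b + 24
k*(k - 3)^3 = k^4 - 9*k^3 + 27*k^2 - 27*k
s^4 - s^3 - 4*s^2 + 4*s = s*(s - 2)*(s - 1)*(s + 2)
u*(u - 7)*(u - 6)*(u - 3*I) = u^4 - 13*u^3 - 3*I*u^3 + 42*u^2 + 39*I*u^2 - 126*I*u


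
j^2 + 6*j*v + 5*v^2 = (j + v)*(j + 5*v)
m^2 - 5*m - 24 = (m - 8)*(m + 3)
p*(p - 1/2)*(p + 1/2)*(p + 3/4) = p^4 + 3*p^3/4 - p^2/4 - 3*p/16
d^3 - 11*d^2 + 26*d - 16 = (d - 8)*(d - 2)*(d - 1)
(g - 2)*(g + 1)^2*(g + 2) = g^4 + 2*g^3 - 3*g^2 - 8*g - 4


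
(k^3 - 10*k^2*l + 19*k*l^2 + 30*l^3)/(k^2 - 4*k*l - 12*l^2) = (k^2 - 4*k*l - 5*l^2)/(k + 2*l)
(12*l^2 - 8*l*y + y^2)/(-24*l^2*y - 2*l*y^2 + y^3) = (-2*l + y)/(y*(4*l + y))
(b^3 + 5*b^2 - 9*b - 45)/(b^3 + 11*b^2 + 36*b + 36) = (b^2 + 2*b - 15)/(b^2 + 8*b + 12)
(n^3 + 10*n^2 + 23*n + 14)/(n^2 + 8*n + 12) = (n^2 + 8*n + 7)/(n + 6)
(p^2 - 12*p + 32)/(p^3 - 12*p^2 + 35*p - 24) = (p - 4)/(p^2 - 4*p + 3)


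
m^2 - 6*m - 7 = (m - 7)*(m + 1)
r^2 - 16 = (r - 4)*(r + 4)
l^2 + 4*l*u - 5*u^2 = (l - u)*(l + 5*u)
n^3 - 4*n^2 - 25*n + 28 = (n - 7)*(n - 1)*(n + 4)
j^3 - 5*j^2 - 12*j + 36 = (j - 6)*(j - 2)*(j + 3)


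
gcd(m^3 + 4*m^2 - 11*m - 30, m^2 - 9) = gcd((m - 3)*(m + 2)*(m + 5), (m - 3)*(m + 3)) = m - 3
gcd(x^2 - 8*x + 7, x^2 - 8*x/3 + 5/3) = x - 1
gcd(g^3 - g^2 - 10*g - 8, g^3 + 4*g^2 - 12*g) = 1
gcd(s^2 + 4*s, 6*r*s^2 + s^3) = s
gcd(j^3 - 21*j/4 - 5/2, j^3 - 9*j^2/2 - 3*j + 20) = j^2 - j/2 - 5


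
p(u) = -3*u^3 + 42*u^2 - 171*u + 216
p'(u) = -9*u^2 + 84*u - 171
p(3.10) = 0.15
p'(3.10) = 2.91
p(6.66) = 53.85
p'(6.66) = -10.76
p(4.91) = 33.82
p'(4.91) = 24.47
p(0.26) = 174.33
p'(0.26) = -149.77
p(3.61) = 4.90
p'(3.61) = 14.95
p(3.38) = 2.00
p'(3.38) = 10.10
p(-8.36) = 6333.75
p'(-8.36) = -1502.25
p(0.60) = 127.87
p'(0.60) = -123.84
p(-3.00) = 1188.00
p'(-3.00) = -504.00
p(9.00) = -108.00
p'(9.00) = -144.00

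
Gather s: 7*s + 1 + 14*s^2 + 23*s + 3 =14*s^2 + 30*s + 4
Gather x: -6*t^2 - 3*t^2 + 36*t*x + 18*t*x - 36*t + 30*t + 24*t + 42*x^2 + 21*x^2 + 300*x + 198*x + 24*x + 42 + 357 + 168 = -9*t^2 + 18*t + 63*x^2 + x*(54*t + 522) + 567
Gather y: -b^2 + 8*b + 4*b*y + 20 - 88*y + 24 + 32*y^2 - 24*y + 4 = -b^2 + 8*b + 32*y^2 + y*(4*b - 112) + 48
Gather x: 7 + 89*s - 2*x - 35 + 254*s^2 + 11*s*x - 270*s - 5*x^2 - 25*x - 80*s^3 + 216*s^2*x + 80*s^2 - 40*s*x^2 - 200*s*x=-80*s^3 + 334*s^2 - 181*s + x^2*(-40*s - 5) + x*(216*s^2 - 189*s - 27) - 28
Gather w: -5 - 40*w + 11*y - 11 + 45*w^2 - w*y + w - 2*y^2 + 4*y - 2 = 45*w^2 + w*(-y - 39) - 2*y^2 + 15*y - 18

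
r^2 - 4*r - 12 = (r - 6)*(r + 2)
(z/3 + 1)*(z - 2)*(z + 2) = z^3/3 + z^2 - 4*z/3 - 4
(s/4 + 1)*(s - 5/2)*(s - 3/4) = s^3/4 + 3*s^2/16 - 89*s/32 + 15/8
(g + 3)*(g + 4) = g^2 + 7*g + 12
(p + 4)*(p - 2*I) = p^2 + 4*p - 2*I*p - 8*I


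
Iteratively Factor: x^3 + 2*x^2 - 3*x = (x + 3)*(x^2 - x) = x*(x + 3)*(x - 1)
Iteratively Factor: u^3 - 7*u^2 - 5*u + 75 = (u - 5)*(u^2 - 2*u - 15) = (u - 5)*(u + 3)*(u - 5)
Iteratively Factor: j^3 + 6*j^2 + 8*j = (j + 2)*(j^2 + 4*j) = j*(j + 2)*(j + 4)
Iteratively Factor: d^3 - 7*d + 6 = (d - 2)*(d^2 + 2*d - 3) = (d - 2)*(d + 3)*(d - 1)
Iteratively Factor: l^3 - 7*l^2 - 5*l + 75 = (l - 5)*(l^2 - 2*l - 15) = (l - 5)^2*(l + 3)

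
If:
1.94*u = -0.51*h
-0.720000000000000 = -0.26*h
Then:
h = 2.77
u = -0.73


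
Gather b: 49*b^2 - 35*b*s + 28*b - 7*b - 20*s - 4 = 49*b^2 + b*(21 - 35*s) - 20*s - 4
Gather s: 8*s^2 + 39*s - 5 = 8*s^2 + 39*s - 5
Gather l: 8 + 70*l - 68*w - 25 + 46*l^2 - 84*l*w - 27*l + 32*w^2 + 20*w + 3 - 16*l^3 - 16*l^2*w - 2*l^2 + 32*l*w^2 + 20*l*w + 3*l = -16*l^3 + l^2*(44 - 16*w) + l*(32*w^2 - 64*w + 46) + 32*w^2 - 48*w - 14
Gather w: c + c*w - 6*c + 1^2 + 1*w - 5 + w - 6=-5*c + w*(c + 2) - 10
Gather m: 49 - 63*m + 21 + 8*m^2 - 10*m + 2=8*m^2 - 73*m + 72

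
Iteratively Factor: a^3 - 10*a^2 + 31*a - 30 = (a - 2)*(a^2 - 8*a + 15) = (a - 3)*(a - 2)*(a - 5)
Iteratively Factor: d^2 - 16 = (d + 4)*(d - 4)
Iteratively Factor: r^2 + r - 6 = (r + 3)*(r - 2)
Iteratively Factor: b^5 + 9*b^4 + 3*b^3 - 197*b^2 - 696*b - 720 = (b + 3)*(b^4 + 6*b^3 - 15*b^2 - 152*b - 240) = (b + 3)*(b + 4)*(b^3 + 2*b^2 - 23*b - 60) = (b + 3)*(b + 4)^2*(b^2 - 2*b - 15) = (b - 5)*(b + 3)*(b + 4)^2*(b + 3)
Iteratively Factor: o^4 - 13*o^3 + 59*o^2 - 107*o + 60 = (o - 4)*(o^3 - 9*o^2 + 23*o - 15) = (o - 5)*(o - 4)*(o^2 - 4*o + 3) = (o - 5)*(o - 4)*(o - 3)*(o - 1)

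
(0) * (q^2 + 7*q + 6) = 0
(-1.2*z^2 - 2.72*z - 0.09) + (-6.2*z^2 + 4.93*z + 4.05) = -7.4*z^2 + 2.21*z + 3.96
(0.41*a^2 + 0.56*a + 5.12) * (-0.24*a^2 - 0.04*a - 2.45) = -0.0984*a^4 - 0.1508*a^3 - 2.2557*a^2 - 1.5768*a - 12.544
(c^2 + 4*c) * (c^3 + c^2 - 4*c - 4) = c^5 + 5*c^4 - 20*c^2 - 16*c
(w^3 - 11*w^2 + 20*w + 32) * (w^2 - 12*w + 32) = w^5 - 23*w^4 + 184*w^3 - 560*w^2 + 256*w + 1024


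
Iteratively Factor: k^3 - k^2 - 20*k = (k)*(k^2 - k - 20) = k*(k + 4)*(k - 5)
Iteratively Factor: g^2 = (g)*(g)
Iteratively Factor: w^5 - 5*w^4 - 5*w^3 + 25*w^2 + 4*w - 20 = (w - 2)*(w^4 - 3*w^3 - 11*w^2 + 3*w + 10) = (w - 2)*(w + 1)*(w^3 - 4*w^2 - 7*w + 10) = (w - 5)*(w - 2)*(w + 1)*(w^2 + w - 2) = (w - 5)*(w - 2)*(w + 1)*(w + 2)*(w - 1)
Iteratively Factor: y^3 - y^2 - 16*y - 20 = (y + 2)*(y^2 - 3*y - 10) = (y + 2)^2*(y - 5)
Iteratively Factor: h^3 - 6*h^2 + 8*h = (h)*(h^2 - 6*h + 8) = h*(h - 2)*(h - 4)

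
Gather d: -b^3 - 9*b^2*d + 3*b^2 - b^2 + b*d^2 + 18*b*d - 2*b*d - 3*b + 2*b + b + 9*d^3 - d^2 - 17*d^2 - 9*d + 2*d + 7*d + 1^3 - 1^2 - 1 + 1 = -b^3 + 2*b^2 + 9*d^3 + d^2*(b - 18) + d*(-9*b^2 + 16*b)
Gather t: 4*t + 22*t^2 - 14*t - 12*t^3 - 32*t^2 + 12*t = -12*t^3 - 10*t^2 + 2*t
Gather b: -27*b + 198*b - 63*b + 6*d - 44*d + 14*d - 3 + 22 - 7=108*b - 24*d + 12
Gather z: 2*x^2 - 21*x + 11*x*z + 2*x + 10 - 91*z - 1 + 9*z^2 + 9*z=2*x^2 - 19*x + 9*z^2 + z*(11*x - 82) + 9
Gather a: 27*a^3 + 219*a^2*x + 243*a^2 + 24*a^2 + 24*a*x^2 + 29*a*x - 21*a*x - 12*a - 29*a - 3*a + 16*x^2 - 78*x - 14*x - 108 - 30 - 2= 27*a^3 + a^2*(219*x + 267) + a*(24*x^2 + 8*x - 44) + 16*x^2 - 92*x - 140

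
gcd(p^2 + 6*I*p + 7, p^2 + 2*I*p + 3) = p - I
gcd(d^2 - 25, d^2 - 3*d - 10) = d - 5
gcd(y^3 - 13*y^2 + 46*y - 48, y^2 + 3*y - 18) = y - 3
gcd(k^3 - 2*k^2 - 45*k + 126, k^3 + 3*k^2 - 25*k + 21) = k^2 + 4*k - 21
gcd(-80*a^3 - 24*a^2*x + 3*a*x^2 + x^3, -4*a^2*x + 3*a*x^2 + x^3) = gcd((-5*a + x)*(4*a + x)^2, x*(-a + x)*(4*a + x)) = 4*a + x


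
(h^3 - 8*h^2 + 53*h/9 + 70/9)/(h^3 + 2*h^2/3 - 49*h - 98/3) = (h - 5/3)/(h + 7)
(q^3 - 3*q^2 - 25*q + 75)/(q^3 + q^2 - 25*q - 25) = (q - 3)/(q + 1)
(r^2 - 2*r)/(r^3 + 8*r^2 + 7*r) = (r - 2)/(r^2 + 8*r + 7)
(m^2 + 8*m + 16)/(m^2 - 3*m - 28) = (m + 4)/(m - 7)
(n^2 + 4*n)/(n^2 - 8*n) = (n + 4)/(n - 8)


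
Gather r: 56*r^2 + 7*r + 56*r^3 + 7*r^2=56*r^3 + 63*r^2 + 7*r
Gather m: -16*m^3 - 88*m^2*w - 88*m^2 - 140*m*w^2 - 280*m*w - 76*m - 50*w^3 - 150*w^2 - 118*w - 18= -16*m^3 + m^2*(-88*w - 88) + m*(-140*w^2 - 280*w - 76) - 50*w^3 - 150*w^2 - 118*w - 18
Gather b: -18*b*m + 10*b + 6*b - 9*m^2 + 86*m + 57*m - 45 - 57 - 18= b*(16 - 18*m) - 9*m^2 + 143*m - 120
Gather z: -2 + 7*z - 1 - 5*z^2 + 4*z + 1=-5*z^2 + 11*z - 2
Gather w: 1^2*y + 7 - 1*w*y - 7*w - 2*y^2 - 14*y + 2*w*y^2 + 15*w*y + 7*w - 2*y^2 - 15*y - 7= w*(2*y^2 + 14*y) - 4*y^2 - 28*y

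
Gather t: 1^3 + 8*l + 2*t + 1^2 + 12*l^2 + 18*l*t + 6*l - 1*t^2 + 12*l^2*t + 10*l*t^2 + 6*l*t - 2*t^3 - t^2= 12*l^2 + 14*l - 2*t^3 + t^2*(10*l - 2) + t*(12*l^2 + 24*l + 2) + 2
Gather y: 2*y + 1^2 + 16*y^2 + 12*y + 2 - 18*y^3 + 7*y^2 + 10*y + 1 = -18*y^3 + 23*y^2 + 24*y + 4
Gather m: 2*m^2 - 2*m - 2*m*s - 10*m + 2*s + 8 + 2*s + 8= 2*m^2 + m*(-2*s - 12) + 4*s + 16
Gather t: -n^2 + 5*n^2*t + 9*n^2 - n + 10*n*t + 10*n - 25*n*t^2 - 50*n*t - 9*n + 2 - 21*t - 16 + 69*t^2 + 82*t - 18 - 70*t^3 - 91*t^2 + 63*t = 8*n^2 - 70*t^3 + t^2*(-25*n - 22) + t*(5*n^2 - 40*n + 124) - 32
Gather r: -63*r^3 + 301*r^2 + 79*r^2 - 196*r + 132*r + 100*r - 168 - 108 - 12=-63*r^3 + 380*r^2 + 36*r - 288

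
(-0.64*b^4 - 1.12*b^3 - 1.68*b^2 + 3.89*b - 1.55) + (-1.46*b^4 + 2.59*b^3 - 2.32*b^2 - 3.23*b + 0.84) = -2.1*b^4 + 1.47*b^3 - 4.0*b^2 + 0.66*b - 0.71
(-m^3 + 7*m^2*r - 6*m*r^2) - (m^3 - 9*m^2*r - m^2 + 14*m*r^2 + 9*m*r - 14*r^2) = -2*m^3 + 16*m^2*r + m^2 - 20*m*r^2 - 9*m*r + 14*r^2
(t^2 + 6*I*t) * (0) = 0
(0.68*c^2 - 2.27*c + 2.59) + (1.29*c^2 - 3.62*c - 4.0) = 1.97*c^2 - 5.89*c - 1.41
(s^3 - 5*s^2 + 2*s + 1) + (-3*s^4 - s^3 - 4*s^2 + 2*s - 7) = -3*s^4 - 9*s^2 + 4*s - 6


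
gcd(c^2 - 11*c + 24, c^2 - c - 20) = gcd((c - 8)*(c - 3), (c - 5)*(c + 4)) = 1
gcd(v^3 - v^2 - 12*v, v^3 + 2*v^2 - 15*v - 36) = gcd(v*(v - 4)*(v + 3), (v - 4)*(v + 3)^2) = v^2 - v - 12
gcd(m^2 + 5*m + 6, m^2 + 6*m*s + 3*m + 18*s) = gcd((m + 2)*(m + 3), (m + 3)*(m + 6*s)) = m + 3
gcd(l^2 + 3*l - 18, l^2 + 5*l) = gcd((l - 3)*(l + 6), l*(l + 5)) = 1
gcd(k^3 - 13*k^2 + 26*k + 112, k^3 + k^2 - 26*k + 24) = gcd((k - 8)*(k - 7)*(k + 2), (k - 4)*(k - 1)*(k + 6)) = 1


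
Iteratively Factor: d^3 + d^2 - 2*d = (d - 1)*(d^2 + 2*d) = (d - 1)*(d + 2)*(d)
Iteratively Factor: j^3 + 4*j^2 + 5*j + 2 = (j + 2)*(j^2 + 2*j + 1) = (j + 1)*(j + 2)*(j + 1)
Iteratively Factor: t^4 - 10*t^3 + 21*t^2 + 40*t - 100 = (t + 2)*(t^3 - 12*t^2 + 45*t - 50) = (t - 5)*(t + 2)*(t^2 - 7*t + 10) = (t - 5)*(t - 2)*(t + 2)*(t - 5)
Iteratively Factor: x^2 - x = (x)*(x - 1)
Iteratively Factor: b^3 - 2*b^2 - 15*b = (b + 3)*(b^2 - 5*b) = (b - 5)*(b + 3)*(b)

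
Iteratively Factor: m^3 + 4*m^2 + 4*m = (m)*(m^2 + 4*m + 4) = m*(m + 2)*(m + 2)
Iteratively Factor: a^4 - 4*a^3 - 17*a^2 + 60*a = (a - 5)*(a^3 + a^2 - 12*a) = (a - 5)*(a - 3)*(a^2 + 4*a) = (a - 5)*(a - 3)*(a + 4)*(a)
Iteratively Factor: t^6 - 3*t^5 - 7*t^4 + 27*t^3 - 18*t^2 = (t)*(t^5 - 3*t^4 - 7*t^3 + 27*t^2 - 18*t) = t^2*(t^4 - 3*t^3 - 7*t^2 + 27*t - 18) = t^2*(t + 3)*(t^3 - 6*t^2 + 11*t - 6) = t^2*(t - 3)*(t + 3)*(t^2 - 3*t + 2) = t^2*(t - 3)*(t - 2)*(t + 3)*(t - 1)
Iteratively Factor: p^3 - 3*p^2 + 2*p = (p)*(p^2 - 3*p + 2) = p*(p - 2)*(p - 1)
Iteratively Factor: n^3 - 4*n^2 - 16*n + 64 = (n - 4)*(n^2 - 16) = (n - 4)^2*(n + 4)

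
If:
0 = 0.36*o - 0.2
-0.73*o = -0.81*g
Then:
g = 0.50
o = 0.56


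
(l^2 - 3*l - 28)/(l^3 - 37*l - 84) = 1/(l + 3)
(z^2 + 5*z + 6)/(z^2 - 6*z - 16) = (z + 3)/(z - 8)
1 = 1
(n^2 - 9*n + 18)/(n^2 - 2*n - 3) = (n - 6)/(n + 1)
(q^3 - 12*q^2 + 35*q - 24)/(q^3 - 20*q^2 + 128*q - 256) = (q^2 - 4*q + 3)/(q^2 - 12*q + 32)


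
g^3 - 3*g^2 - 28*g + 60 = (g - 6)*(g - 2)*(g + 5)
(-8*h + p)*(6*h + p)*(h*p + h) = -48*h^3*p - 48*h^3 - 2*h^2*p^2 - 2*h^2*p + h*p^3 + h*p^2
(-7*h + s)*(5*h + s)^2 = -175*h^3 - 45*h^2*s + 3*h*s^2 + s^3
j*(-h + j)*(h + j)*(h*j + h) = -h^3*j^2 - h^3*j + h*j^4 + h*j^3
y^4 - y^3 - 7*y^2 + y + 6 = (y - 3)*(y - 1)*(y + 1)*(y + 2)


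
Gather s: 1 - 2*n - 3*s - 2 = -2*n - 3*s - 1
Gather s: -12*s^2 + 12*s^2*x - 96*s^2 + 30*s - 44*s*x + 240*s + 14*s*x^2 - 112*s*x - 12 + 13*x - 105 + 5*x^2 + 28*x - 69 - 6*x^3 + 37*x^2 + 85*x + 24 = s^2*(12*x - 108) + s*(14*x^2 - 156*x + 270) - 6*x^3 + 42*x^2 + 126*x - 162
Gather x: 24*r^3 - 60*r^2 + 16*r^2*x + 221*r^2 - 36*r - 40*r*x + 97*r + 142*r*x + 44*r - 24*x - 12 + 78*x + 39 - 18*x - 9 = 24*r^3 + 161*r^2 + 105*r + x*(16*r^2 + 102*r + 36) + 18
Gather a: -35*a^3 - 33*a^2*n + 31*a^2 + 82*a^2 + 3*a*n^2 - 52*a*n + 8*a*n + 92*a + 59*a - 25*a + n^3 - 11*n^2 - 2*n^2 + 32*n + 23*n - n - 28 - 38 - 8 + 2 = -35*a^3 + a^2*(113 - 33*n) + a*(3*n^2 - 44*n + 126) + n^3 - 13*n^2 + 54*n - 72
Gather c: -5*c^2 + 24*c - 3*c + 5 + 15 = -5*c^2 + 21*c + 20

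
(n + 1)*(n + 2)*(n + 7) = n^3 + 10*n^2 + 23*n + 14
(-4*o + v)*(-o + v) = 4*o^2 - 5*o*v + v^2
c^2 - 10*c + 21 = (c - 7)*(c - 3)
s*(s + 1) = s^2 + s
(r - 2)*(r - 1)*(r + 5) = r^3 + 2*r^2 - 13*r + 10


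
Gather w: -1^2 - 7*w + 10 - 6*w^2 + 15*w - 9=-6*w^2 + 8*w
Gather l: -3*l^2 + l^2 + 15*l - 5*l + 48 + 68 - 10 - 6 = -2*l^2 + 10*l + 100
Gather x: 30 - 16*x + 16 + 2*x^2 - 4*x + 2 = 2*x^2 - 20*x + 48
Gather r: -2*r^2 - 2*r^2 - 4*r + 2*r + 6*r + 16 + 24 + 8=-4*r^2 + 4*r + 48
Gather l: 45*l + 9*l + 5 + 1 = 54*l + 6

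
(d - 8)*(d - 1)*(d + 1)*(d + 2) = d^4 - 6*d^3 - 17*d^2 + 6*d + 16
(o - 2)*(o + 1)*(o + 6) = o^3 + 5*o^2 - 8*o - 12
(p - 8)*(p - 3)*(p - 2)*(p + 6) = p^4 - 7*p^3 - 32*p^2 + 228*p - 288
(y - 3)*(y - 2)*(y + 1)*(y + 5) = y^4 + y^3 - 19*y^2 + 11*y + 30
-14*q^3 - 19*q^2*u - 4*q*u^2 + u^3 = (-7*q + u)*(q + u)*(2*q + u)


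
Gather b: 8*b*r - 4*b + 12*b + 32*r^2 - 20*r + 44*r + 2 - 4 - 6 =b*(8*r + 8) + 32*r^2 + 24*r - 8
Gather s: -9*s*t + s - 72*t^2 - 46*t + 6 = s*(1 - 9*t) - 72*t^2 - 46*t + 6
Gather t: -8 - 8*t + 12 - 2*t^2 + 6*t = -2*t^2 - 2*t + 4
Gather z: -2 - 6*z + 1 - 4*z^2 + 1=-4*z^2 - 6*z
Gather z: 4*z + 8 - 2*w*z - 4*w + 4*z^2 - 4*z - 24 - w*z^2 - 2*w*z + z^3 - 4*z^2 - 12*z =-w*z^2 - 4*w + z^3 + z*(-4*w - 12) - 16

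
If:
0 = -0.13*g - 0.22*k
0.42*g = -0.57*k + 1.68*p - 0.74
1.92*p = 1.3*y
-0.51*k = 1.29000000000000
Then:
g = 4.28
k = -2.53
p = 0.65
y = 0.96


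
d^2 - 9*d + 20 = (d - 5)*(d - 4)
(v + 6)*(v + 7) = v^2 + 13*v + 42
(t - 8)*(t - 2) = t^2 - 10*t + 16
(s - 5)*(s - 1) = s^2 - 6*s + 5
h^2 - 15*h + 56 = (h - 8)*(h - 7)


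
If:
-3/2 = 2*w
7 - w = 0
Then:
No Solution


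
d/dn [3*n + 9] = 3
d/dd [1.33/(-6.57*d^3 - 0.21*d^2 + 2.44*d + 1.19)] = (26.2143*d^2 + 0.5586*d - 3.2452)/(6.57*d^3 + 0.21*d^2 - 2.44*d - 1.19)^2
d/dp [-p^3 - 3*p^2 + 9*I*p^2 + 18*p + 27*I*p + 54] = -3*p^2 + p*(-6 + 18*I) + 18 + 27*I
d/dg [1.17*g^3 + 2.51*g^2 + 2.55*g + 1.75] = 3.51*g^2 + 5.02*g + 2.55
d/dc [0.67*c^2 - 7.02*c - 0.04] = 1.34*c - 7.02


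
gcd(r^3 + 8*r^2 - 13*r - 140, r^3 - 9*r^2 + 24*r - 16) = r - 4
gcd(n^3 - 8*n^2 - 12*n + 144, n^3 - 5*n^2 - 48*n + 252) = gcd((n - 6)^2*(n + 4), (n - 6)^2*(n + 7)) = n^2 - 12*n + 36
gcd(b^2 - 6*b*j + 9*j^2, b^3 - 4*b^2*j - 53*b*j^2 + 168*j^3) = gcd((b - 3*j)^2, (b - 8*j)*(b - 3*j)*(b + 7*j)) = b - 3*j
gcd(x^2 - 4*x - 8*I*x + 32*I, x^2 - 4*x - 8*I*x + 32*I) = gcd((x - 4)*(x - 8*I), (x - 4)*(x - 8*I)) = x^2 + x*(-4 - 8*I) + 32*I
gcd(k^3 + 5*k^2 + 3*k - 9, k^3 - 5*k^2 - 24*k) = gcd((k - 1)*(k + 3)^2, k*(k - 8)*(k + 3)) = k + 3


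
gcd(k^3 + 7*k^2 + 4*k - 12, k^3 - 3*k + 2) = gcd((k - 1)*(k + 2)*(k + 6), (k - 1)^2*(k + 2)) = k^2 + k - 2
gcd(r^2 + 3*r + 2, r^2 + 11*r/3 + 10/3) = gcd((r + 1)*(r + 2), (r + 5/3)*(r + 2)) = r + 2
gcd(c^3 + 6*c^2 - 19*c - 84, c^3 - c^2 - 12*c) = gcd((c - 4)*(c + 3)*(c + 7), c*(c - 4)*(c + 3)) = c^2 - c - 12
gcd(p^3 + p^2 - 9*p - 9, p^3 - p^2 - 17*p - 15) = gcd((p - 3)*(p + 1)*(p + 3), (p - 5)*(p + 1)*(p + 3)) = p^2 + 4*p + 3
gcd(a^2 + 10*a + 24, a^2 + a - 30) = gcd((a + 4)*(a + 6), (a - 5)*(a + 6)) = a + 6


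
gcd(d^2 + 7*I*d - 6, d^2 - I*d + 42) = d + 6*I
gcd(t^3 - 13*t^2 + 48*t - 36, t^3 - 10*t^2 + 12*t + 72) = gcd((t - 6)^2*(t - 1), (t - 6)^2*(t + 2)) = t^2 - 12*t + 36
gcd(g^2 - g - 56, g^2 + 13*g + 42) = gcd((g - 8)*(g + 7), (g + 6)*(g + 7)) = g + 7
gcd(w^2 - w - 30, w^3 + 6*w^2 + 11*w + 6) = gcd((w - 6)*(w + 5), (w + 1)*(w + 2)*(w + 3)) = 1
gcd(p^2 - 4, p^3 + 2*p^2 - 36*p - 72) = p + 2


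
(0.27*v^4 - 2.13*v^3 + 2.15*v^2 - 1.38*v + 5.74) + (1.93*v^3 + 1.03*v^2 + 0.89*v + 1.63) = 0.27*v^4 - 0.2*v^3 + 3.18*v^2 - 0.49*v + 7.37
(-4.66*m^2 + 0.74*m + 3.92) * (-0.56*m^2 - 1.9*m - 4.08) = 2.6096*m^4 + 8.4396*m^3 + 15.4116*m^2 - 10.4672*m - 15.9936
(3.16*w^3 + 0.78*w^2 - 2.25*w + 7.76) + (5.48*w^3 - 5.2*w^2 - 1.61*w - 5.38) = 8.64*w^3 - 4.42*w^2 - 3.86*w + 2.38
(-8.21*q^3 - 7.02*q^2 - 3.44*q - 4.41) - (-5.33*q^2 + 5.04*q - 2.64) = -8.21*q^3 - 1.69*q^2 - 8.48*q - 1.77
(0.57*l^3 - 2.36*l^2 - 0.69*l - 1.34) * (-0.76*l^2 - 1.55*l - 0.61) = -0.4332*l^5 + 0.9101*l^4 + 3.8347*l^3 + 3.5275*l^2 + 2.4979*l + 0.8174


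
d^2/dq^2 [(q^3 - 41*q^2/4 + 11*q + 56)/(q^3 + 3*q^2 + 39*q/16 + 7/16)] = 8*(-212*q^3 + 1524*q^2 + 2064*q + 733)/(64*q^6 + 240*q^5 + 348*q^4 + 245*q^3 + 87*q^2 + 15*q + 1)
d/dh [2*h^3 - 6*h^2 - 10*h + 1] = 6*h^2 - 12*h - 10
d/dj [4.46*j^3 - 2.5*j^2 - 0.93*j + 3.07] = 13.38*j^2 - 5.0*j - 0.93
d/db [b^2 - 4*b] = 2*b - 4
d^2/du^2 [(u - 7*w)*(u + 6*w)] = 2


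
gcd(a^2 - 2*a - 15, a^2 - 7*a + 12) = 1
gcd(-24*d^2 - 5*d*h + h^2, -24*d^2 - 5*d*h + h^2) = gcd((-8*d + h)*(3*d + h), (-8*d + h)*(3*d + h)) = 24*d^2 + 5*d*h - h^2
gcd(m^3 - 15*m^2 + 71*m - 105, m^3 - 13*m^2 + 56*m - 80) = m - 5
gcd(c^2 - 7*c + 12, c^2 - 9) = c - 3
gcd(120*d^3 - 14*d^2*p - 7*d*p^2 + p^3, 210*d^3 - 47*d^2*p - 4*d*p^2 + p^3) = 30*d^2 - 11*d*p + p^2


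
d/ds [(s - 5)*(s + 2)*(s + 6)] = 3*s^2 + 6*s - 28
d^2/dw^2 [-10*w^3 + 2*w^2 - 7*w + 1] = 4 - 60*w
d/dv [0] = 0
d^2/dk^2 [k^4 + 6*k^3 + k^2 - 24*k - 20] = 12*k^2 + 36*k + 2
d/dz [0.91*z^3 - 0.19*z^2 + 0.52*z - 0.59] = 2.73*z^2 - 0.38*z + 0.52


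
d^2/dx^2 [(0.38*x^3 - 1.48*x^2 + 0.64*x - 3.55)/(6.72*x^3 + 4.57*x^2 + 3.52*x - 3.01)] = (-157.008768*x^6 + 119.476224*x^5 - 1503.5328*x^4 - 2099.516484*x^3 - 939.649866*x^2 - 700.000764*x - 198.89335)/(303.464448*x^9 + 619.121664*x^8 + 897.912288*x^7 + 336.267289*x^6 - 84.294816*x^5 - 445.916727*x^4 - 64.25456*x^3 + 12.328659*x^2 + 95.674656*x - 27.270901)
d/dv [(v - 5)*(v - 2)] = 2*v - 7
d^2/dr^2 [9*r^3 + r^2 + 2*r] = 54*r + 2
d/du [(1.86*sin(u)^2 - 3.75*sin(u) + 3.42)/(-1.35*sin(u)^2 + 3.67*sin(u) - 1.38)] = (1.7637*sin(u)^2 + 4.1004*sin(u) - 7.3764)*cos(u)/(1.8225*sin(u)^4 - 9.909*sin(u)^3 + 17.1949*sin(u)^2 - 10.1292*sin(u) + 1.9044)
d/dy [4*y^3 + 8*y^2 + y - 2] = 12*y^2 + 16*y + 1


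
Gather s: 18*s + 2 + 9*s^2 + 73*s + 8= 9*s^2 + 91*s + 10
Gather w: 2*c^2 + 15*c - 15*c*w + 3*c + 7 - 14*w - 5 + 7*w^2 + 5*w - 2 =2*c^2 + 18*c + 7*w^2 + w*(-15*c - 9)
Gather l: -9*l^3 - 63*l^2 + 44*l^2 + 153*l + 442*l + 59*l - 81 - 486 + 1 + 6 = -9*l^3 - 19*l^2 + 654*l - 560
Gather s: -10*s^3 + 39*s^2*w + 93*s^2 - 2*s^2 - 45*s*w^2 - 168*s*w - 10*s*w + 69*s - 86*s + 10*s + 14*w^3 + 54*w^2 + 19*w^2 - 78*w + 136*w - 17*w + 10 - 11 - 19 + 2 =-10*s^3 + s^2*(39*w + 91) + s*(-45*w^2 - 178*w - 7) + 14*w^3 + 73*w^2 + 41*w - 18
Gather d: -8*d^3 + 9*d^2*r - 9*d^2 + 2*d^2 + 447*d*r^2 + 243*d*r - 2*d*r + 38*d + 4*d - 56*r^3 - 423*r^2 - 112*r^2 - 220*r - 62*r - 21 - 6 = -8*d^3 + d^2*(9*r - 7) + d*(447*r^2 + 241*r + 42) - 56*r^3 - 535*r^2 - 282*r - 27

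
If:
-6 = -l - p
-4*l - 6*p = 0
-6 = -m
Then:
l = 18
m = 6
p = -12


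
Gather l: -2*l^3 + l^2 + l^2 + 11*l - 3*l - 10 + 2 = -2*l^3 + 2*l^2 + 8*l - 8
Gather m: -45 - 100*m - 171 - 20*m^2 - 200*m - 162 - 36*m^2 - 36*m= -56*m^2 - 336*m - 378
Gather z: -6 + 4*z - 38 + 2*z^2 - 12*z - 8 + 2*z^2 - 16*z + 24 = 4*z^2 - 24*z - 28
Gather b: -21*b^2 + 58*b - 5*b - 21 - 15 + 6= -21*b^2 + 53*b - 30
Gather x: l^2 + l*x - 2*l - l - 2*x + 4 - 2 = l^2 - 3*l + x*(l - 2) + 2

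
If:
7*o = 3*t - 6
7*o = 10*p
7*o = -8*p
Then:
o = 0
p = 0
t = 2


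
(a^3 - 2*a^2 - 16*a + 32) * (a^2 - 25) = a^5 - 2*a^4 - 41*a^3 + 82*a^2 + 400*a - 800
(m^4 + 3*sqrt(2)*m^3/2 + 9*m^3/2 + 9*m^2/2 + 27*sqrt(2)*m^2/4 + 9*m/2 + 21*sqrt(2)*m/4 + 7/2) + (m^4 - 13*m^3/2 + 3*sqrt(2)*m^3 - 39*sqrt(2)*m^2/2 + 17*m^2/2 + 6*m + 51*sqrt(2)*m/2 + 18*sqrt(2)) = 2*m^4 - 2*m^3 + 9*sqrt(2)*m^3/2 - 51*sqrt(2)*m^2/4 + 13*m^2 + 21*m/2 + 123*sqrt(2)*m/4 + 7/2 + 18*sqrt(2)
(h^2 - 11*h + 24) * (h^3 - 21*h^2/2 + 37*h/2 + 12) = h^5 - 43*h^4/2 + 158*h^3 - 887*h^2/2 + 312*h + 288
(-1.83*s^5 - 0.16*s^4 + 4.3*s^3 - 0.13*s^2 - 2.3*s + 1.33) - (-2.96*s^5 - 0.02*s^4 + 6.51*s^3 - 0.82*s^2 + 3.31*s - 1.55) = 1.13*s^5 - 0.14*s^4 - 2.21*s^3 + 0.69*s^2 - 5.61*s + 2.88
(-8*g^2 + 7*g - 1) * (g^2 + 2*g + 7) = -8*g^4 - 9*g^3 - 43*g^2 + 47*g - 7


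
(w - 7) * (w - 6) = w^2 - 13*w + 42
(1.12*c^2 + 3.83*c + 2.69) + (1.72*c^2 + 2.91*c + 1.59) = 2.84*c^2 + 6.74*c + 4.28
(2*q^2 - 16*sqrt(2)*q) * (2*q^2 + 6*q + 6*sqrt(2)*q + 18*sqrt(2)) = 4*q^4 - 20*sqrt(2)*q^3 + 12*q^3 - 192*q^2 - 60*sqrt(2)*q^2 - 576*q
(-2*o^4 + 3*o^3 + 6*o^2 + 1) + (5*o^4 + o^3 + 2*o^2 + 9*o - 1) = 3*o^4 + 4*o^3 + 8*o^2 + 9*o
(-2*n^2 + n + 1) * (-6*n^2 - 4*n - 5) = 12*n^4 + 2*n^3 - 9*n - 5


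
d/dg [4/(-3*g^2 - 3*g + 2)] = 12*(2*g + 1)/(3*g^2 + 3*g - 2)^2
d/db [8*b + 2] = 8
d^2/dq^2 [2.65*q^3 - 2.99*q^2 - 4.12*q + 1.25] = 15.9*q - 5.98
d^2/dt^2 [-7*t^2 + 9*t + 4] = -14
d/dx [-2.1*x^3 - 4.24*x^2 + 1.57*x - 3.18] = -6.3*x^2 - 8.48*x + 1.57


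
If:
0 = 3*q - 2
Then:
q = 2/3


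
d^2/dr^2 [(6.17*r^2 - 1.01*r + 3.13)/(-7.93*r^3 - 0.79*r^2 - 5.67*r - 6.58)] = (-775.999666000001*r^6 + 381.082494*r^5 - 659.4588*r^4 + 4159.230178*r^3 - 1296.10458*r^2 + 864.306786*r - 778.35233)/(498.677257*r^9 + 149.037213*r^8 + 1084.519488*r^7 + 1454.966059*r^6 + 1022.768628*r^5 + 1863.655815*r^4 + 1389.148383*r^3 + 737.231754*r^2 + 736.471764*r + 284.890312)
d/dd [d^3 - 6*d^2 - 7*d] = 3*d^2 - 12*d - 7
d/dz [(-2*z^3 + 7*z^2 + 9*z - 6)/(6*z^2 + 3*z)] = (-4*z^4 - 4*z^3 - 11*z^2 + 24*z + 6)/(3*z^2*(4*z^2 + 4*z + 1))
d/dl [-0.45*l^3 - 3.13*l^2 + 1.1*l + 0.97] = -1.35*l^2 - 6.26*l + 1.1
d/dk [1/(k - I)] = -1/(k - I)^2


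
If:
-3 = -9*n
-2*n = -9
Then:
No Solution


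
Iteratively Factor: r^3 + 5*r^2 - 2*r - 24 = (r + 4)*(r^2 + r - 6) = (r - 2)*(r + 4)*(r + 3)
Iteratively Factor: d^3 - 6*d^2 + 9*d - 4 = (d - 1)*(d^2 - 5*d + 4) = (d - 4)*(d - 1)*(d - 1)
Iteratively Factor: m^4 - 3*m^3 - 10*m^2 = (m - 5)*(m^3 + 2*m^2) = m*(m - 5)*(m^2 + 2*m) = m^2*(m - 5)*(m + 2)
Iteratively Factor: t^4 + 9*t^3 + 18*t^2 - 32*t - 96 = (t - 2)*(t^3 + 11*t^2 + 40*t + 48) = (t - 2)*(t + 3)*(t^2 + 8*t + 16) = (t - 2)*(t + 3)*(t + 4)*(t + 4)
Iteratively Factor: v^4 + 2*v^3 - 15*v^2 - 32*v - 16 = (v + 1)*(v^3 + v^2 - 16*v - 16) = (v + 1)*(v + 4)*(v^2 - 3*v - 4) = (v + 1)^2*(v + 4)*(v - 4)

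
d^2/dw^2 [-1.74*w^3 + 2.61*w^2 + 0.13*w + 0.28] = 5.22 - 10.44*w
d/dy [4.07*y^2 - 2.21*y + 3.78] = 8.14*y - 2.21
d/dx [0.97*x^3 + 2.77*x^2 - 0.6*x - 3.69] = 2.91*x^2 + 5.54*x - 0.6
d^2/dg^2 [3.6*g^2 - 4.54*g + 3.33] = 7.20000000000000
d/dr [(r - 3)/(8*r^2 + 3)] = (8*r^2 - 16*r*(r - 3) + 3)/(8*r^2 + 3)^2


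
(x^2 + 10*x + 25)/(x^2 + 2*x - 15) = (x + 5)/(x - 3)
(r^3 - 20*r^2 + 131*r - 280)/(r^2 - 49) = (r^2 - 13*r + 40)/(r + 7)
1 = 1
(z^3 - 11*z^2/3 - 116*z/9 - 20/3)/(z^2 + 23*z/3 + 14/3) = (z^2 - 13*z/3 - 10)/(z + 7)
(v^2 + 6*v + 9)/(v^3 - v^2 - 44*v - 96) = (v + 3)/(v^2 - 4*v - 32)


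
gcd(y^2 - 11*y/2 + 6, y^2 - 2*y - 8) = y - 4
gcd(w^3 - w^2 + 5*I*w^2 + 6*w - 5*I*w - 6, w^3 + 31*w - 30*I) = w^2 + 5*I*w + 6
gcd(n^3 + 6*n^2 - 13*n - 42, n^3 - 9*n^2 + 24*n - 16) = 1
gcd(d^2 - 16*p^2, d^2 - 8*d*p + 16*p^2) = -d + 4*p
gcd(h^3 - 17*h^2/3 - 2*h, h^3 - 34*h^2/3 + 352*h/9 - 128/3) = h - 6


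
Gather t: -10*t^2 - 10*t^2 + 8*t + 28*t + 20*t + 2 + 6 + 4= -20*t^2 + 56*t + 12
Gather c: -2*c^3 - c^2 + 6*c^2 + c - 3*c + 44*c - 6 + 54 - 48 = -2*c^3 + 5*c^2 + 42*c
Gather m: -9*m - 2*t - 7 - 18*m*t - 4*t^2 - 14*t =m*(-18*t - 9) - 4*t^2 - 16*t - 7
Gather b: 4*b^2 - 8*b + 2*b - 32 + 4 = 4*b^2 - 6*b - 28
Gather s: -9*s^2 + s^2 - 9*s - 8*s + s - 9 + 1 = -8*s^2 - 16*s - 8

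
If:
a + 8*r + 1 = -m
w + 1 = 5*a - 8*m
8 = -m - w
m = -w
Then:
No Solution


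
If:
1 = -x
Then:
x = -1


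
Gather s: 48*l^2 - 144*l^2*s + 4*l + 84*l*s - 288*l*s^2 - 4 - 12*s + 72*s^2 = 48*l^2 + 4*l + s^2*(72 - 288*l) + s*(-144*l^2 + 84*l - 12) - 4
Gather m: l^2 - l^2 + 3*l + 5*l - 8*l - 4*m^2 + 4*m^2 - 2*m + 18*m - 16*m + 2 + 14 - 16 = 0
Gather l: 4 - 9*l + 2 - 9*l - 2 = 4 - 18*l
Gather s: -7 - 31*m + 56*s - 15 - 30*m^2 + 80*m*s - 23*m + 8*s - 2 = -30*m^2 - 54*m + s*(80*m + 64) - 24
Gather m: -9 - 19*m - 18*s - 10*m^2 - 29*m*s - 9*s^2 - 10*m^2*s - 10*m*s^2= m^2*(-10*s - 10) + m*(-10*s^2 - 29*s - 19) - 9*s^2 - 18*s - 9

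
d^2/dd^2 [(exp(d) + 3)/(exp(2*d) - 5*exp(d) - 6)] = (exp(4*d) + 17*exp(3*d) - 9*exp(2*d) + 117*exp(d) - 54)*exp(d)/(exp(6*d) - 15*exp(5*d) + 57*exp(4*d) + 55*exp(3*d) - 342*exp(2*d) - 540*exp(d) - 216)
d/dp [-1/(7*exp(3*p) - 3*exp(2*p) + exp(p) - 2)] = (21*exp(2*p) - 6*exp(p) + 1)*exp(p)/(7*exp(3*p) - 3*exp(2*p) + exp(p) - 2)^2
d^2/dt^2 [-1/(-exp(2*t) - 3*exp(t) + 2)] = (2*(2*exp(t) + 3)^2*exp(t) - (4*exp(t) + 3)*(exp(2*t) + 3*exp(t) - 2))*exp(t)/(exp(2*t) + 3*exp(t) - 2)^3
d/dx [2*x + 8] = 2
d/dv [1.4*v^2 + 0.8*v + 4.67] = 2.8*v + 0.8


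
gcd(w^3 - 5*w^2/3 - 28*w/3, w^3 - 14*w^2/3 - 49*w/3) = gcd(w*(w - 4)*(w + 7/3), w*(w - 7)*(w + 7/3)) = w^2 + 7*w/3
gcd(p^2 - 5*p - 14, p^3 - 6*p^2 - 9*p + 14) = p^2 - 5*p - 14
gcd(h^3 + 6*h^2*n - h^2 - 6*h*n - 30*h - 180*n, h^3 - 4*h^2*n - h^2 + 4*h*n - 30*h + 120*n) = h^2 - h - 30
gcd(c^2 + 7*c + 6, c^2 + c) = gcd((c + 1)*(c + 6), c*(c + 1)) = c + 1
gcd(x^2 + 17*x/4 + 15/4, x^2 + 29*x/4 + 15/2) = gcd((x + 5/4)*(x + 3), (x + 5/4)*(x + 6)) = x + 5/4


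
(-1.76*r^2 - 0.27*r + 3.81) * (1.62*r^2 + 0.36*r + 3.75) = -2.8512*r^4 - 1.071*r^3 - 0.524999999999999*r^2 + 0.3591*r + 14.2875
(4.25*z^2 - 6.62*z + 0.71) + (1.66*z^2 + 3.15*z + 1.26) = 5.91*z^2 - 3.47*z + 1.97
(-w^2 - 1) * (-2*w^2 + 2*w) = 2*w^4 - 2*w^3 + 2*w^2 - 2*w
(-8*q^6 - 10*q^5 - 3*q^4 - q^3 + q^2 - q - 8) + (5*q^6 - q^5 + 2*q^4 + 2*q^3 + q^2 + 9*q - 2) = -3*q^6 - 11*q^5 - q^4 + q^3 + 2*q^2 + 8*q - 10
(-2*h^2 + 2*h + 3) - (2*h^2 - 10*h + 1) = -4*h^2 + 12*h + 2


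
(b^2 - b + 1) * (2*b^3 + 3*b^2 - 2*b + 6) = 2*b^5 + b^4 - 3*b^3 + 11*b^2 - 8*b + 6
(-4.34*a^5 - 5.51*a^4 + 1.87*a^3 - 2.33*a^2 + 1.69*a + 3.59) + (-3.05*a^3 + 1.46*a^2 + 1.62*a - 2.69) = -4.34*a^5 - 5.51*a^4 - 1.18*a^3 - 0.87*a^2 + 3.31*a + 0.9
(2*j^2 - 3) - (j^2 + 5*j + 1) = j^2 - 5*j - 4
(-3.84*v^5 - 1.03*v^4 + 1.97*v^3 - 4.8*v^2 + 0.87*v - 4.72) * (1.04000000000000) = -3.9936*v^5 - 1.0712*v^4 + 2.0488*v^3 - 4.992*v^2 + 0.9048*v - 4.9088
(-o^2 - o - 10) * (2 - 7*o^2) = 7*o^4 + 7*o^3 + 68*o^2 - 2*o - 20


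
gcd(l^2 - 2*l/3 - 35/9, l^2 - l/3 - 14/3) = l - 7/3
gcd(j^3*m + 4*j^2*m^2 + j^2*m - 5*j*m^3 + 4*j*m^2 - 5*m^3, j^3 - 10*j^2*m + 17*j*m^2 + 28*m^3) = 1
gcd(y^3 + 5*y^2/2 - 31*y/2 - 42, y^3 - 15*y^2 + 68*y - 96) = y - 4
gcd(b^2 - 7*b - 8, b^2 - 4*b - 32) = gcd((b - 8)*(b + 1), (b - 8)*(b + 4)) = b - 8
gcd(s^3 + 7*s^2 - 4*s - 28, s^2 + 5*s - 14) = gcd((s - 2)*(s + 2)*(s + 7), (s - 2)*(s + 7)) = s^2 + 5*s - 14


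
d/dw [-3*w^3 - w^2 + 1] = w*(-9*w - 2)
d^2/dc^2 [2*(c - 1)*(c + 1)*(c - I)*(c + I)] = 24*c^2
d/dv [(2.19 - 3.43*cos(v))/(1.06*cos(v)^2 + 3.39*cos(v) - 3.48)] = (-3.6358*cos(v)^2 + 4.6428*cos(v) - 4.5123)*sin(v)/(1.1236*cos(v)^4 + 7.1868*cos(v)^3 + 4.1145*cos(v)^2 - 23.5944*cos(v) + 12.1104)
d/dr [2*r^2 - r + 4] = 4*r - 1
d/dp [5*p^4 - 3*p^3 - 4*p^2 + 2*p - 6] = 20*p^3 - 9*p^2 - 8*p + 2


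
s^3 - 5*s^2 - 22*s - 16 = (s - 8)*(s + 1)*(s + 2)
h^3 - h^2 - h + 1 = (h - 1)^2*(h + 1)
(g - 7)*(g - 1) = g^2 - 8*g + 7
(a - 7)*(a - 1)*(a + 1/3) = a^3 - 23*a^2/3 + 13*a/3 + 7/3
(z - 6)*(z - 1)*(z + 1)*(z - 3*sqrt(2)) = z^4 - 6*z^3 - 3*sqrt(2)*z^3 - z^2 + 18*sqrt(2)*z^2 + 3*sqrt(2)*z + 6*z - 18*sqrt(2)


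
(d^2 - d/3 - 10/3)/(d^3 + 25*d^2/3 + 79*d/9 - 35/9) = 3*(d - 2)/(3*d^2 + 20*d - 7)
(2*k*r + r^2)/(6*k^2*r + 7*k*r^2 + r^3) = (2*k + r)/(6*k^2 + 7*k*r + r^2)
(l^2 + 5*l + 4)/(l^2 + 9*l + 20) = (l + 1)/(l + 5)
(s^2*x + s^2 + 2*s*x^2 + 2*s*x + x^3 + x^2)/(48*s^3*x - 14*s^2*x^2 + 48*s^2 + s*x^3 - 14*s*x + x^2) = (s^2*x + s^2 + 2*s*x^2 + 2*s*x + x^3 + x^2)/(48*s^3*x - 14*s^2*x^2 + 48*s^2 + s*x^3 - 14*s*x + x^2)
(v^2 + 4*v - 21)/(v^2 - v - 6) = (v + 7)/(v + 2)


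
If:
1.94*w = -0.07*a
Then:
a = -27.7142857142857*w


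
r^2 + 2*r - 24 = (r - 4)*(r + 6)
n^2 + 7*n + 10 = (n + 2)*(n + 5)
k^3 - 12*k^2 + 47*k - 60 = (k - 5)*(k - 4)*(k - 3)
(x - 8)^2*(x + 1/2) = x^3 - 31*x^2/2 + 56*x + 32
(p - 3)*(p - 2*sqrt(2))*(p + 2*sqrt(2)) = p^3 - 3*p^2 - 8*p + 24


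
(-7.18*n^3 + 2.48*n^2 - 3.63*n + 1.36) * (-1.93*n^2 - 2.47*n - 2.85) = 13.8574*n^5 + 12.9482*n^4 + 21.3433*n^3 - 0.7267*n^2 + 6.9863*n - 3.876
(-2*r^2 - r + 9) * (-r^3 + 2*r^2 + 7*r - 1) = 2*r^5 - 3*r^4 - 25*r^3 + 13*r^2 + 64*r - 9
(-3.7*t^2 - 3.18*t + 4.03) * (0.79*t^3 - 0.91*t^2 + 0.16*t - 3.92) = -2.923*t^5 + 0.8548*t^4 + 5.4855*t^3 + 10.3279*t^2 + 13.1104*t - 15.7976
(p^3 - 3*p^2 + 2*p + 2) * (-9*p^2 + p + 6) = -9*p^5 + 28*p^4 - 15*p^3 - 34*p^2 + 14*p + 12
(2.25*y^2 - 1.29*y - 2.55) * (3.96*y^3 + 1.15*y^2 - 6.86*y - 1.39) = 8.91*y^5 - 2.5209*y^4 - 27.0165*y^3 + 2.7894*y^2 + 19.2861*y + 3.5445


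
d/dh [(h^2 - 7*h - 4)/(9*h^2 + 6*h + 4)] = (69*h^2 + 80*h - 4)/(81*h^4 + 108*h^3 + 108*h^2 + 48*h + 16)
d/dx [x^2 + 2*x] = 2*x + 2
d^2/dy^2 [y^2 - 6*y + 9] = 2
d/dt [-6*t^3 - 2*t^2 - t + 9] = -18*t^2 - 4*t - 1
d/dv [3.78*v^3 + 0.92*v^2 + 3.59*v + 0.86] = 11.34*v^2 + 1.84*v + 3.59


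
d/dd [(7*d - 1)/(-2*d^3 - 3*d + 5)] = (-14*d^3 - 21*d + 3*(7*d - 1)*(2*d^2 + 1) + 35)/(2*d^3 + 3*d - 5)^2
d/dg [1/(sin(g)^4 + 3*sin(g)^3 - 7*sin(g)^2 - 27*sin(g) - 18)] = (-4*sin(g)^3 - 9*sin(g)^2 + 14*sin(g) + 27)*cos(g)/((sin(g) - 3)^2*(sin(g) + 1)^2*(sin(g) + 2)^2*(sin(g) + 3)^2)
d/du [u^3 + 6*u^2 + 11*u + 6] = 3*u^2 + 12*u + 11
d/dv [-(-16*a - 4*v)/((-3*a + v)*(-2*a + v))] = 4*(26*a^2 - 8*a*v - v^2)/(36*a^4 - 60*a^3*v + 37*a^2*v^2 - 10*a*v^3 + v^4)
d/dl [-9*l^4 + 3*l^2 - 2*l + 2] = -36*l^3 + 6*l - 2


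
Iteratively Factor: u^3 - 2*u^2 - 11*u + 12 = (u + 3)*(u^2 - 5*u + 4) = (u - 1)*(u + 3)*(u - 4)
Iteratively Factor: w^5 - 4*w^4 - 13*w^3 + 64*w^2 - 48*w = (w - 3)*(w^4 - w^3 - 16*w^2 + 16*w) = (w - 4)*(w - 3)*(w^3 + 3*w^2 - 4*w) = (w - 4)*(w - 3)*(w + 4)*(w^2 - w) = w*(w - 4)*(w - 3)*(w + 4)*(w - 1)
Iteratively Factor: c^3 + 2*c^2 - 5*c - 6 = (c + 1)*(c^2 + c - 6) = (c - 2)*(c + 1)*(c + 3)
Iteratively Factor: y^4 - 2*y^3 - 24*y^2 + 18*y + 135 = (y + 3)*(y^3 - 5*y^2 - 9*y + 45) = (y + 3)^2*(y^2 - 8*y + 15) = (y - 3)*(y + 3)^2*(y - 5)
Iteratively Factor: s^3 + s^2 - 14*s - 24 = (s - 4)*(s^2 + 5*s + 6) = (s - 4)*(s + 2)*(s + 3)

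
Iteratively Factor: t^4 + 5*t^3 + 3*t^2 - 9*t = (t)*(t^3 + 5*t^2 + 3*t - 9) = t*(t - 1)*(t^2 + 6*t + 9) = t*(t - 1)*(t + 3)*(t + 3)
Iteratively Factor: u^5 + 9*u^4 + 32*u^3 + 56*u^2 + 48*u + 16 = (u + 2)*(u^4 + 7*u^3 + 18*u^2 + 20*u + 8) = (u + 2)^2*(u^3 + 5*u^2 + 8*u + 4) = (u + 2)^3*(u^2 + 3*u + 2) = (u + 2)^4*(u + 1)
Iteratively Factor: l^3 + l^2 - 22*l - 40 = (l + 4)*(l^2 - 3*l - 10) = (l - 5)*(l + 4)*(l + 2)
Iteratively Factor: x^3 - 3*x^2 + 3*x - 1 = (x - 1)*(x^2 - 2*x + 1) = (x - 1)^2*(x - 1)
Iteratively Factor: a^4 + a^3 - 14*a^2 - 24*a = (a - 4)*(a^3 + 5*a^2 + 6*a) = a*(a - 4)*(a^2 + 5*a + 6) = a*(a - 4)*(a + 3)*(a + 2)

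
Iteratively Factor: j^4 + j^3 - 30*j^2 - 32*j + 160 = (j - 5)*(j^3 + 6*j^2 - 32) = (j - 5)*(j - 2)*(j^2 + 8*j + 16) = (j - 5)*(j - 2)*(j + 4)*(j + 4)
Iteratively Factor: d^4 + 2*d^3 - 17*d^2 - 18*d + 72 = (d + 3)*(d^3 - d^2 - 14*d + 24) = (d - 3)*(d + 3)*(d^2 + 2*d - 8) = (d - 3)*(d - 2)*(d + 3)*(d + 4)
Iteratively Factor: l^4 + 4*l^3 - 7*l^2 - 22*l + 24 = (l + 3)*(l^3 + l^2 - 10*l + 8) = (l - 1)*(l + 3)*(l^2 + 2*l - 8) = (l - 2)*(l - 1)*(l + 3)*(l + 4)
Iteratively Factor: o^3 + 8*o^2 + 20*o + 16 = (o + 2)*(o^2 + 6*o + 8) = (o + 2)*(o + 4)*(o + 2)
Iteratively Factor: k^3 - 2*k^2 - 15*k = (k)*(k^2 - 2*k - 15) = k*(k + 3)*(k - 5)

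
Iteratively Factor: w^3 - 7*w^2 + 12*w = (w)*(w^2 - 7*w + 12) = w*(w - 3)*(w - 4)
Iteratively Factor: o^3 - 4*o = (o)*(o^2 - 4) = o*(o - 2)*(o + 2)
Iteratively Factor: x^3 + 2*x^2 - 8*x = (x + 4)*(x^2 - 2*x) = x*(x + 4)*(x - 2)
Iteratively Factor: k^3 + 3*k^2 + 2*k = (k + 2)*(k^2 + k) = k*(k + 2)*(k + 1)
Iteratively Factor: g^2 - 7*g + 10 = (g - 2)*(g - 5)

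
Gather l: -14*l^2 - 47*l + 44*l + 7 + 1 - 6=-14*l^2 - 3*l + 2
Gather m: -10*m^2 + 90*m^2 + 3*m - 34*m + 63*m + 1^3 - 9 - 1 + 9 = 80*m^2 + 32*m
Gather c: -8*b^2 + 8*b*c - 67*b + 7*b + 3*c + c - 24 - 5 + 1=-8*b^2 - 60*b + c*(8*b + 4) - 28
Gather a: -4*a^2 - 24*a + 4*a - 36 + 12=-4*a^2 - 20*a - 24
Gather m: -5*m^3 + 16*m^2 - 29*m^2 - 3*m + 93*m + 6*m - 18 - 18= -5*m^3 - 13*m^2 + 96*m - 36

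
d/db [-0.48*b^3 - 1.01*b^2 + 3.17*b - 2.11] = -1.44*b^2 - 2.02*b + 3.17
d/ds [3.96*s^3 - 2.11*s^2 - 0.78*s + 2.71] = 11.88*s^2 - 4.22*s - 0.78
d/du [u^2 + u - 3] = 2*u + 1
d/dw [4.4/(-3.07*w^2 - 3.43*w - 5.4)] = (27.016*w + 15.092)/(3.07*w^2 + 3.43*w + 5.4)^2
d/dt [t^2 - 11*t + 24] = 2*t - 11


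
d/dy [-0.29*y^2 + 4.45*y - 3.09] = 4.45 - 0.58*y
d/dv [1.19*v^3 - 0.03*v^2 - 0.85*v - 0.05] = 3.57*v^2 - 0.06*v - 0.85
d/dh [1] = 0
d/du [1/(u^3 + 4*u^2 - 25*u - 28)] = (-3*u^2 - 8*u + 25)/(u^3 + 4*u^2 - 25*u - 28)^2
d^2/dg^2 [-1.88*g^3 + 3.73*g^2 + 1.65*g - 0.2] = 7.46 - 11.28*g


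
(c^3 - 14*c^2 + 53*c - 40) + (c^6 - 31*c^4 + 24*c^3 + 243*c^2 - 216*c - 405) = c^6 - 31*c^4 + 25*c^3 + 229*c^2 - 163*c - 445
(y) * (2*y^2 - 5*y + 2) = 2*y^3 - 5*y^2 + 2*y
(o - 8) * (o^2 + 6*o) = o^3 - 2*o^2 - 48*o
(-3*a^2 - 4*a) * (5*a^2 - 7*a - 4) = -15*a^4 + a^3 + 40*a^2 + 16*a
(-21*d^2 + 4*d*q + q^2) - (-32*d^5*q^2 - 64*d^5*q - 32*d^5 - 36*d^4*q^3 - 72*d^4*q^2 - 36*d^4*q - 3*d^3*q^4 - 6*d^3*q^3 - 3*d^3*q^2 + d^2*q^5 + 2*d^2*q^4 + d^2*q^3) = 32*d^5*q^2 + 64*d^5*q + 32*d^5 + 36*d^4*q^3 + 72*d^4*q^2 + 36*d^4*q + 3*d^3*q^4 + 6*d^3*q^3 + 3*d^3*q^2 - d^2*q^5 - 2*d^2*q^4 - d^2*q^3 - 21*d^2 + 4*d*q + q^2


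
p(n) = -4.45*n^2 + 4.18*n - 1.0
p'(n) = 4.18 - 8.9*n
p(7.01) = -190.37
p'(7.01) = -58.21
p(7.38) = -212.52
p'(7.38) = -61.50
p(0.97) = -1.13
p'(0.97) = -4.45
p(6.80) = -178.34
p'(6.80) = -56.34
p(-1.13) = -11.41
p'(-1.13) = 14.24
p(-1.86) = -24.17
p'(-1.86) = 20.73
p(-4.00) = -88.92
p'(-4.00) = 39.78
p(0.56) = -0.05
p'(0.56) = -0.80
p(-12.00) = -691.96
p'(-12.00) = 110.98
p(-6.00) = -186.28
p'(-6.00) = 57.58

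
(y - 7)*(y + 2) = y^2 - 5*y - 14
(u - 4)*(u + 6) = u^2 + 2*u - 24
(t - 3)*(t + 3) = t^2 - 9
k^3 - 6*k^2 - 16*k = k*(k - 8)*(k + 2)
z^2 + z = z*(z + 1)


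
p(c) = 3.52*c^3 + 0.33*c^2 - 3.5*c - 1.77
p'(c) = 10.56*c^2 + 0.66*c - 3.5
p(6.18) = 820.03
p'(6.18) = 403.89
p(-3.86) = -185.79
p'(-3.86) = 151.29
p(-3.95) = -199.73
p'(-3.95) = 158.66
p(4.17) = 244.61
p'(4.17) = 182.88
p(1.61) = 8.14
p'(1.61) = 24.94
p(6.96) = 1176.64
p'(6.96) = 512.64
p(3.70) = 168.10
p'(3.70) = 143.51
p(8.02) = 1807.18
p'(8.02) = 681.02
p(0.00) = -1.77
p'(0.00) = -3.50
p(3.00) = 85.74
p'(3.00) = 93.52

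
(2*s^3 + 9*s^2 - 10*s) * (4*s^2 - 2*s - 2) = 8*s^5 + 32*s^4 - 62*s^3 + 2*s^2 + 20*s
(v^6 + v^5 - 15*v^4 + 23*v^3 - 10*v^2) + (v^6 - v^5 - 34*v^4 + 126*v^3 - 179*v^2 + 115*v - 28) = 2*v^6 - 49*v^4 + 149*v^3 - 189*v^2 + 115*v - 28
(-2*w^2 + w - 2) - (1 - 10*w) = -2*w^2 + 11*w - 3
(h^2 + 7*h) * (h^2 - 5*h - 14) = h^4 + 2*h^3 - 49*h^2 - 98*h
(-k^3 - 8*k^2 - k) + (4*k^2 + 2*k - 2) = -k^3 - 4*k^2 + k - 2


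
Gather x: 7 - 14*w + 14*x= -14*w + 14*x + 7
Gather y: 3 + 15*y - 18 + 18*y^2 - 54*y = 18*y^2 - 39*y - 15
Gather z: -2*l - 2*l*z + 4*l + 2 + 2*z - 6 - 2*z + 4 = -2*l*z + 2*l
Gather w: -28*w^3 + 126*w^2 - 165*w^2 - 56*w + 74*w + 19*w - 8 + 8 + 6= -28*w^3 - 39*w^2 + 37*w + 6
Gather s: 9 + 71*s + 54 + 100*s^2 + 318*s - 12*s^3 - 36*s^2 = -12*s^3 + 64*s^2 + 389*s + 63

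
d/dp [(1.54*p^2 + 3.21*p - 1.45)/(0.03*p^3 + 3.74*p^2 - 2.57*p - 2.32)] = (-0.0462*p^4 - 0.192600000000001*p^3 - 15.8327*p^2 + 3.7004*p - 11.1737)/(0.0009*p^6 + 0.2244*p^5 + 13.8334*p^4 - 19.3628*p^3 - 10.7487*p^2 + 11.9248*p + 5.3824)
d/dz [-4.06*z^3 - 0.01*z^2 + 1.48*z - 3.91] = -12.18*z^2 - 0.02*z + 1.48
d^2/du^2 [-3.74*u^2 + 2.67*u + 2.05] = -7.48000000000000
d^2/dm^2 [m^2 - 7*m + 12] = 2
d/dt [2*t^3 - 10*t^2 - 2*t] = 6*t^2 - 20*t - 2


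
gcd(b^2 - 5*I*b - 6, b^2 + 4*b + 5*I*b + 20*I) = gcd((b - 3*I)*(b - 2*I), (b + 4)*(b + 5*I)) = 1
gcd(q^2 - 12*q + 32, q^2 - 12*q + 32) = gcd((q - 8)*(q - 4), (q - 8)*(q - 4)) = q^2 - 12*q + 32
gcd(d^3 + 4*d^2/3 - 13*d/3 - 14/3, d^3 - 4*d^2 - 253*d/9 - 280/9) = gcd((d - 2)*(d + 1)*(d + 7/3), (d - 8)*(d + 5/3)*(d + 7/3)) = d + 7/3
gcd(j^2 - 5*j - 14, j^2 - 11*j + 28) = j - 7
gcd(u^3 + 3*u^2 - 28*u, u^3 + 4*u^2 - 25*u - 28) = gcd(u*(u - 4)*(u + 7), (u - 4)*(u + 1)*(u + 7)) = u^2 + 3*u - 28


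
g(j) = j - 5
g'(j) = 1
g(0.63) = -4.37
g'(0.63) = 1.00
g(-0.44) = -5.44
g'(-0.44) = 1.00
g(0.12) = -4.88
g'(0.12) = 1.00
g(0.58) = -4.42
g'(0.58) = 1.00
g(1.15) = -3.85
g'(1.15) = 1.00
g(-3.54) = -8.54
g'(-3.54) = 1.00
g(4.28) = -0.72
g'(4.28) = 1.00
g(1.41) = -3.59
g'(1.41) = 1.00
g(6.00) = 1.00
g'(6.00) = 1.00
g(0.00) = -5.00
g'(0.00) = 1.00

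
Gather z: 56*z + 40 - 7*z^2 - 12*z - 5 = -7*z^2 + 44*z + 35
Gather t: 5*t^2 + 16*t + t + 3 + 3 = 5*t^2 + 17*t + 6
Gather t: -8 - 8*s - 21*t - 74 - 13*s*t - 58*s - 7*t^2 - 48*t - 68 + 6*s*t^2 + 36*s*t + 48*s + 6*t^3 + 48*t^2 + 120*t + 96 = -18*s + 6*t^3 + t^2*(6*s + 41) + t*(23*s + 51) - 54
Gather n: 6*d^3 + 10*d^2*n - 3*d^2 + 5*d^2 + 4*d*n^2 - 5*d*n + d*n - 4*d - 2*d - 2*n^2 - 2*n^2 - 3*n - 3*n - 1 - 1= 6*d^3 + 2*d^2 - 6*d + n^2*(4*d - 4) + n*(10*d^2 - 4*d - 6) - 2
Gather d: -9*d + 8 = 8 - 9*d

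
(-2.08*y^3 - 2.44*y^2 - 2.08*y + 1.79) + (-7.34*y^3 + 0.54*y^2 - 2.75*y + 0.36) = -9.42*y^3 - 1.9*y^2 - 4.83*y + 2.15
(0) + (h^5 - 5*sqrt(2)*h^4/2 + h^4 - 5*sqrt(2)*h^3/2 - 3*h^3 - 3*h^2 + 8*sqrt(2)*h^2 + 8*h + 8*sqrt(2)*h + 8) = h^5 - 5*sqrt(2)*h^4/2 + h^4 - 5*sqrt(2)*h^3/2 - 3*h^3 - 3*h^2 + 8*sqrt(2)*h^2 + 8*h + 8*sqrt(2)*h + 8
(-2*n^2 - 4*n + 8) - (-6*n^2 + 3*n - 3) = 4*n^2 - 7*n + 11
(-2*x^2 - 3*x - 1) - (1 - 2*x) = -2*x^2 - x - 2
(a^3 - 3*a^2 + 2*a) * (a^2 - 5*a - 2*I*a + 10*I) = a^5 - 8*a^4 - 2*I*a^4 + 17*a^3 + 16*I*a^3 - 10*a^2 - 34*I*a^2 + 20*I*a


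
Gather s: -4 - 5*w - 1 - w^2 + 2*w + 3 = -w^2 - 3*w - 2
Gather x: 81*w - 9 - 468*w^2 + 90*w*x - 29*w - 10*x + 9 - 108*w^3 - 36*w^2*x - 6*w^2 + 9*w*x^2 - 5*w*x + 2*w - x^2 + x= -108*w^3 - 474*w^2 + 54*w + x^2*(9*w - 1) + x*(-36*w^2 + 85*w - 9)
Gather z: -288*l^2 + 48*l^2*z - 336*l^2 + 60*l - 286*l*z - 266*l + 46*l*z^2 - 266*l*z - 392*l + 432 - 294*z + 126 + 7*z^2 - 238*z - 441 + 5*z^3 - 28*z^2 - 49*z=-624*l^2 - 598*l + 5*z^3 + z^2*(46*l - 21) + z*(48*l^2 - 552*l - 581) + 117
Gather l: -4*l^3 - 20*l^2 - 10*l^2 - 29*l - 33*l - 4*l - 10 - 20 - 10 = -4*l^3 - 30*l^2 - 66*l - 40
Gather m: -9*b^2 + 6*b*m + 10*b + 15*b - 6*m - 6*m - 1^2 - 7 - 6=-9*b^2 + 25*b + m*(6*b - 12) - 14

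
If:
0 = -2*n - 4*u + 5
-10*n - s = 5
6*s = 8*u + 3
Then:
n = -43/56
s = 75/28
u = 183/112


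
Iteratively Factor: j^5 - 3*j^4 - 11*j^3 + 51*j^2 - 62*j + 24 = (j - 3)*(j^4 - 11*j^2 + 18*j - 8) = (j - 3)*(j - 1)*(j^3 + j^2 - 10*j + 8) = (j - 3)*(j - 1)^2*(j^2 + 2*j - 8) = (j - 3)*(j - 2)*(j - 1)^2*(j + 4)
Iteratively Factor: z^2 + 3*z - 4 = (z + 4)*(z - 1)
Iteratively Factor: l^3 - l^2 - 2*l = (l + 1)*(l^2 - 2*l) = l*(l + 1)*(l - 2)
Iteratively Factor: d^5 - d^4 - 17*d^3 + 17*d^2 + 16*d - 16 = (d - 1)*(d^4 - 17*d^2 + 16) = (d - 4)*(d - 1)*(d^3 + 4*d^2 - d - 4) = (d - 4)*(d - 1)*(d + 1)*(d^2 + 3*d - 4) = (d - 4)*(d - 1)^2*(d + 1)*(d + 4)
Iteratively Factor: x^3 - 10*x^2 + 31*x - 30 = (x - 5)*(x^2 - 5*x + 6) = (x - 5)*(x - 3)*(x - 2)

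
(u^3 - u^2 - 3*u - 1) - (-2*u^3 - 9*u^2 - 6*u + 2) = 3*u^3 + 8*u^2 + 3*u - 3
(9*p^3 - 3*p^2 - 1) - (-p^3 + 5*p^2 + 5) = 10*p^3 - 8*p^2 - 6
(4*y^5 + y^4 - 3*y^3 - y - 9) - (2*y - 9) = 4*y^5 + y^4 - 3*y^3 - 3*y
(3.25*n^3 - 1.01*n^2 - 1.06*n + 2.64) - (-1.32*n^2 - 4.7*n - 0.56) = 3.25*n^3 + 0.31*n^2 + 3.64*n + 3.2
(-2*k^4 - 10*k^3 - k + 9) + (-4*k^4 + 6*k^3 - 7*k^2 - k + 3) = -6*k^4 - 4*k^3 - 7*k^2 - 2*k + 12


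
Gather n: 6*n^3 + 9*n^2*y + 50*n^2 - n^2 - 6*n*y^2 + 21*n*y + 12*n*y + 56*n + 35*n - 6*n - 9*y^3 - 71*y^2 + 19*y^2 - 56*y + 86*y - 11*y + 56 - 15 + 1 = 6*n^3 + n^2*(9*y + 49) + n*(-6*y^2 + 33*y + 85) - 9*y^3 - 52*y^2 + 19*y + 42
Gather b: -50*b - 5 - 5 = -50*b - 10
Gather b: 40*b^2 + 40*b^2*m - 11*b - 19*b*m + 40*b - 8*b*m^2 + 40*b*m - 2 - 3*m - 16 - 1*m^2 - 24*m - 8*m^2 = b^2*(40*m + 40) + b*(-8*m^2 + 21*m + 29) - 9*m^2 - 27*m - 18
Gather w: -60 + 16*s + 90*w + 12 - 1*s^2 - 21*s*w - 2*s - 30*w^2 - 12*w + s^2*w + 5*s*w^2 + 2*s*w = -s^2 + 14*s + w^2*(5*s - 30) + w*(s^2 - 19*s + 78) - 48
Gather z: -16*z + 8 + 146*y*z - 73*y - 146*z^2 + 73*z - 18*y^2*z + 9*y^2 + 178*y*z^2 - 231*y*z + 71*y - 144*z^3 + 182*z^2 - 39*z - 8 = 9*y^2 - 2*y - 144*z^3 + z^2*(178*y + 36) + z*(-18*y^2 - 85*y + 18)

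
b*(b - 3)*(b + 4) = b^3 + b^2 - 12*b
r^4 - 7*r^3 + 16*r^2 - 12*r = r*(r - 3)*(r - 2)^2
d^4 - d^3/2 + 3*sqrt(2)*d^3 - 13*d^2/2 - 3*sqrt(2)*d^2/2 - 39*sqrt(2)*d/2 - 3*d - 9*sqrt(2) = (d - 3)*(d + 1/2)*(d + 2)*(d + 3*sqrt(2))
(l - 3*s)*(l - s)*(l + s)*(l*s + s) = l^4*s - 3*l^3*s^2 + l^3*s - l^2*s^3 - 3*l^2*s^2 + 3*l*s^4 - l*s^3 + 3*s^4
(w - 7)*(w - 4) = w^2 - 11*w + 28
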